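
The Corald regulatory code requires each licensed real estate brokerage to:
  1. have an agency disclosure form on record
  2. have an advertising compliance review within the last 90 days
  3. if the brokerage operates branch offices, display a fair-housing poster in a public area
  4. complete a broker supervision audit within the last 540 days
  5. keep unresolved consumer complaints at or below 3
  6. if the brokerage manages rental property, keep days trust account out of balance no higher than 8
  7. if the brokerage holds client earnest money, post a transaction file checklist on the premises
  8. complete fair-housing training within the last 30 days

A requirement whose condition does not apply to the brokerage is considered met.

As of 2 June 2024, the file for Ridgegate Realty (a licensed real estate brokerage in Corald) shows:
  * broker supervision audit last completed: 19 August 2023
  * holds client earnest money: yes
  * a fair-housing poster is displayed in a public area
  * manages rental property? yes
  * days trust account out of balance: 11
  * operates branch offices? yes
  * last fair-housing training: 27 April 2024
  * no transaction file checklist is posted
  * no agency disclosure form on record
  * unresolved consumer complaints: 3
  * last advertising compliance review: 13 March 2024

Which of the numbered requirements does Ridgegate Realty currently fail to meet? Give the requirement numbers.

1, 6, 7, 8

1. agency disclosure form absent → not met
2. advertising compliance review 81 days ago vs limit 90 → met
3. condition 'operates branch offices' holds; fair-housing poster present → met
4. broker supervision audit 288 days ago vs limit 540 → met
5. unresolved consumer complaints 3 ≤ 3 → met
6. condition 'manages rental property' holds; days trust account out of balance 11 > 8 → not met
7. condition 'holds client earnest money' holds; transaction file checklist absent → not met
8. fair-housing training 36 days ago vs limit 30 → not met
Not met: 1, 6, 7, 8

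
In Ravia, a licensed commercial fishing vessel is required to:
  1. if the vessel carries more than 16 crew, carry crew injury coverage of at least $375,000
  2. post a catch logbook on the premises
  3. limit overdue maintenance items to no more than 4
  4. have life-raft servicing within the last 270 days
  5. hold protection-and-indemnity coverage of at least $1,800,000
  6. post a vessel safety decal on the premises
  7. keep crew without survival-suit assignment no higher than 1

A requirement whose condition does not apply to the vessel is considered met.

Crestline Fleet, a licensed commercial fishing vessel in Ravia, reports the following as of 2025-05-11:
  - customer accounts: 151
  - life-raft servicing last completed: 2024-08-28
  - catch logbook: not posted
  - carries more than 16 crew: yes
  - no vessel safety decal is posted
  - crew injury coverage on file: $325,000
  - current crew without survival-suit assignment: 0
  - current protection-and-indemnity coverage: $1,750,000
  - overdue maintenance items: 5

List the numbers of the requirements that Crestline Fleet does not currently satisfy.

1. condition 'carries more than 16 crew' holds; crew injury coverage $325,000 < $375,000 → not met
2. catch logbook absent → not met
3. overdue maintenance items 5 > 4 → not met
4. life-raft servicing 256 days ago vs limit 270 → met
5. protection-and-indemnity coverage $1,750,000 < $1,800,000 → not met
6. vessel safety decal absent → not met
7. crew without survival-suit assignment 0 ≤ 1 → met
Not met: 1, 2, 3, 5, 6

1, 2, 3, 5, 6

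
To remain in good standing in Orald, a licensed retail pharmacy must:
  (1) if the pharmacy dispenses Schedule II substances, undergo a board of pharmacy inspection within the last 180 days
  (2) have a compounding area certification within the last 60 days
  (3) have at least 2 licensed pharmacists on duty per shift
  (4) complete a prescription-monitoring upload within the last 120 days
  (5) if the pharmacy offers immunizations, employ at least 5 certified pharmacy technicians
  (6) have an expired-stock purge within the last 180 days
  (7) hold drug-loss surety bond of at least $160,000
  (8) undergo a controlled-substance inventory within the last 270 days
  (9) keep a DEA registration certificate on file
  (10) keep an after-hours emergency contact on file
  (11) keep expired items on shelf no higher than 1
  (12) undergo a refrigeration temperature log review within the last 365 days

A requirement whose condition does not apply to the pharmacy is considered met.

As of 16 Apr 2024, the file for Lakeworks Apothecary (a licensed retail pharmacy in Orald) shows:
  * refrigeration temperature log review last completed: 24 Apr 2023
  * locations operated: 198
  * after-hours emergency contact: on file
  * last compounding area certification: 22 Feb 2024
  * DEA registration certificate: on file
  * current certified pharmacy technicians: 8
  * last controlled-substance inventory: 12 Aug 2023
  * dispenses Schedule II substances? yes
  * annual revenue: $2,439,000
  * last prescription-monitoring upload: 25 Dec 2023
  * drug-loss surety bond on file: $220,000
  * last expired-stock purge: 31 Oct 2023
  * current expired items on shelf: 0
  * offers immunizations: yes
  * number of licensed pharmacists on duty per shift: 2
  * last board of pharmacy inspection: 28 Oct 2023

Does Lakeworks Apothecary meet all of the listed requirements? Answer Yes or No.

1. condition 'dispenses Schedule II substances' holds; board of pharmacy inspection 171 days ago vs limit 180 → met
2. compounding area certification 54 days ago vs limit 60 → met
3. licensed pharmacists on duty per shift 2 ≥ 2 → met
4. prescription-monitoring upload 113 days ago vs limit 120 → met
5. condition 'offers immunizations' holds; certified pharmacy technicians 8 ≥ 5 → met
6. expired-stock purge 168 days ago vs limit 180 → met
7. drug-loss surety bond $220,000 ≥ $160,000 → met
8. controlled-substance inventory 248 days ago vs limit 270 → met
9. DEA registration certificate present → met
10. after-hours emergency contact present → met
11. expired items on shelf 0 ≤ 1 → met
12. refrigeration temperature log review 358 days ago vs limit 365 → met
All met.

Yes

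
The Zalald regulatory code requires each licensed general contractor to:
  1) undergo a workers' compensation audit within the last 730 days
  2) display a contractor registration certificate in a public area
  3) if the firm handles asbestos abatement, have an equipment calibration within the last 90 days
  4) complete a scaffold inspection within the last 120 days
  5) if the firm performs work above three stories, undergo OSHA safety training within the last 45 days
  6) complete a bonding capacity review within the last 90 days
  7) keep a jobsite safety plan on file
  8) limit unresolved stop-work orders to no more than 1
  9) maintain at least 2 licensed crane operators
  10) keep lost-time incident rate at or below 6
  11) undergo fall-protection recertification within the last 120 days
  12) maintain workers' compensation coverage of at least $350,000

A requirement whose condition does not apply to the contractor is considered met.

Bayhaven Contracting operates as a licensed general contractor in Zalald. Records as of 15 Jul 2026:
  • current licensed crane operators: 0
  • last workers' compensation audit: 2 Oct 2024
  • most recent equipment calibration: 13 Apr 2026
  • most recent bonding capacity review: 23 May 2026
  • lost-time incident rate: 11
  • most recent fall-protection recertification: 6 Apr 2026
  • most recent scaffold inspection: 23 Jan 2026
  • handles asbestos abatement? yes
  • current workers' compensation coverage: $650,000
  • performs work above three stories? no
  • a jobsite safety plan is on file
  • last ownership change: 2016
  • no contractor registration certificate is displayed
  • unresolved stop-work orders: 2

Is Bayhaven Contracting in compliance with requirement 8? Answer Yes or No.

No

8. unresolved stop-work orders 2 > 1 → not met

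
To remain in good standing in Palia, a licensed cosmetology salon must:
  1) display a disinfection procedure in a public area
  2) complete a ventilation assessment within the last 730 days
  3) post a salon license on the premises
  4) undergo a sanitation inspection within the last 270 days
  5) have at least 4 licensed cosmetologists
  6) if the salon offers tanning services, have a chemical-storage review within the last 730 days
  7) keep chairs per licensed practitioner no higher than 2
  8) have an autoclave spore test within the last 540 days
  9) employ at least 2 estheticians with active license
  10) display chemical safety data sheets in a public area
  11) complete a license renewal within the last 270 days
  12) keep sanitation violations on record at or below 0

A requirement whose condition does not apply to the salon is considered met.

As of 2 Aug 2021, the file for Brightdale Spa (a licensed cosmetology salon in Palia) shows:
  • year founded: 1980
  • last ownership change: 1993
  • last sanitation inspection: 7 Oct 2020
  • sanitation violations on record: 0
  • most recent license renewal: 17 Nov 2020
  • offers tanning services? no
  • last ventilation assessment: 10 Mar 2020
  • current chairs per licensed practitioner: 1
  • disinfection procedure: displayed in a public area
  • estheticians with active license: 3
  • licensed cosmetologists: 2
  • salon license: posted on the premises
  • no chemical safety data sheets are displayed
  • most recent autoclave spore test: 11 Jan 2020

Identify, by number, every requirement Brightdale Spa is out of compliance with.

4, 5, 8, 10

1. disinfection procedure present → met
2. ventilation assessment 510 days ago vs limit 730 → met
3. salon license present → met
4. sanitation inspection 299 days ago vs limit 270 → not met
5. licensed cosmetologists 2 < 4 → not met
6. condition 'offers tanning services' does not hold → requirement n/a → met
7. chairs per licensed practitioner 1 ≤ 2 → met
8. autoclave spore test 569 days ago vs limit 540 → not met
9. estheticians with active license 3 ≥ 2 → met
10. chemical safety data sheets absent → not met
11. license renewal 258 days ago vs limit 270 → met
12. sanitation violations on record 0 ≤ 0 → met
Not met: 4, 5, 8, 10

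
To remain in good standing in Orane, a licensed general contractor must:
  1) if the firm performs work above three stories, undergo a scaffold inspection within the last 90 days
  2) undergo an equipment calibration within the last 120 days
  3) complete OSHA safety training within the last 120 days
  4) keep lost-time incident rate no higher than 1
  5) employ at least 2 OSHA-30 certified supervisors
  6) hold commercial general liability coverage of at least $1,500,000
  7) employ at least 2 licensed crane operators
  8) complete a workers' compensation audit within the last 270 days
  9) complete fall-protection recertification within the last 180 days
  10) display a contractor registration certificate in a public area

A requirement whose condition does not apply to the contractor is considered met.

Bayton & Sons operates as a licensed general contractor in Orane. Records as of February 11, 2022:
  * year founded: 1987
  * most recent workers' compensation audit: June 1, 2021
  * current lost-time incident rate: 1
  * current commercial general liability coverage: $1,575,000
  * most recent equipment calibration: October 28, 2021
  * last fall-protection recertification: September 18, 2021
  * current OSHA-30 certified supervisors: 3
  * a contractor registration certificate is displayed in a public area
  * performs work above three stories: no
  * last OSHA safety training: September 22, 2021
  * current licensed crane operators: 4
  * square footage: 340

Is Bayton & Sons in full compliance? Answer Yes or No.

No

1. condition 'performs work above three stories' does not hold → requirement n/a → met
2. equipment calibration 106 days ago vs limit 120 → met
3. OSHA safety training 142 days ago vs limit 120 → not met
4. lost-time incident rate 1 ≤ 1 → met
5. OSHA-30 certified supervisors 3 ≥ 2 → met
6. commercial general liability coverage $1,575,000 ≥ $1,500,000 → met
7. licensed crane operators 4 ≥ 2 → met
8. workers' compensation audit 255 days ago vs limit 270 → met
9. fall-protection recertification 146 days ago vs limit 180 → met
10. contractor registration certificate present → met
Not met: 3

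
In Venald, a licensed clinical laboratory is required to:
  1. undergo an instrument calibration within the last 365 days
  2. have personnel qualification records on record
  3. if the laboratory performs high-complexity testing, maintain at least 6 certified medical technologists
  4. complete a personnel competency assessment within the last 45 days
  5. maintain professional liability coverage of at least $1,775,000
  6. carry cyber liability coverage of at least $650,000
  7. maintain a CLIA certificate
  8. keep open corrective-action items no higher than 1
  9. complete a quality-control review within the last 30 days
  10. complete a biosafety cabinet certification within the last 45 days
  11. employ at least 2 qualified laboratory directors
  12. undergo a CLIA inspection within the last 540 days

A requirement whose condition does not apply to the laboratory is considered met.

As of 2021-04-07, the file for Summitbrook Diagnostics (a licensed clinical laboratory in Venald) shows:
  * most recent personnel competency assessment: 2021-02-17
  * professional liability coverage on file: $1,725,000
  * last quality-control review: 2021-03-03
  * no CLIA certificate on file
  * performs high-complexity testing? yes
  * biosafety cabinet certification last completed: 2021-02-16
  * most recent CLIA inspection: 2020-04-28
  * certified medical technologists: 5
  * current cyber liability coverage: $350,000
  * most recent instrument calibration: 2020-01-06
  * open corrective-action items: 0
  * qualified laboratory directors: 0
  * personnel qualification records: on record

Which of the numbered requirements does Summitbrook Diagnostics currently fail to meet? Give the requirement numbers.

1. instrument calibration 457 days ago vs limit 365 → not met
2. personnel qualification records present → met
3. condition 'performs high-complexity testing' holds; certified medical technologists 5 < 6 → not met
4. personnel competency assessment 49 days ago vs limit 45 → not met
5. professional liability coverage $1,725,000 < $1,775,000 → not met
6. cyber liability coverage $350,000 < $650,000 → not met
7. CLIA certificate absent → not met
8. open corrective-action items 0 ≤ 1 → met
9. quality-control review 35 days ago vs limit 30 → not met
10. biosafety cabinet certification 50 days ago vs limit 45 → not met
11. qualified laboratory directors 0 < 2 → not met
12. CLIA inspection 344 days ago vs limit 540 → met
Not met: 1, 3, 4, 5, 6, 7, 9, 10, 11

1, 3, 4, 5, 6, 7, 9, 10, 11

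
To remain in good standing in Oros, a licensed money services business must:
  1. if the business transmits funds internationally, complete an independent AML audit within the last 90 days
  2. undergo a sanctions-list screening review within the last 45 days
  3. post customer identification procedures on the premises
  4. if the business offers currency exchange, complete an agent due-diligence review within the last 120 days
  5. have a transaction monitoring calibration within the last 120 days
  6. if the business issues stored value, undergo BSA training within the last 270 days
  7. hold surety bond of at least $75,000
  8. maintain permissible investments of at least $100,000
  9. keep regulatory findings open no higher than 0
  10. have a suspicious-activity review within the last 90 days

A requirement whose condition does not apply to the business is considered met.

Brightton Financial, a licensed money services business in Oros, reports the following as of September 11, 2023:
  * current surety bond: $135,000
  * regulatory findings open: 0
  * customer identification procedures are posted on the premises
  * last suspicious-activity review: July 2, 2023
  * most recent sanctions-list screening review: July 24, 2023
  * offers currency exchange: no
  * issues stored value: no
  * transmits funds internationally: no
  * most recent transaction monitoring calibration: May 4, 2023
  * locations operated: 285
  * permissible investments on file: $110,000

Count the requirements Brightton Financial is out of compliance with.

1. condition 'transmits funds internationally' does not hold → requirement n/a → met
2. sanctions-list screening review 49 days ago vs limit 45 → not met
3. customer identification procedures present → met
4. condition 'offers currency exchange' does not hold → requirement n/a → met
5. transaction monitoring calibration 130 days ago vs limit 120 → not met
6. condition 'issues stored value' does not hold → requirement n/a → met
7. surety bond $135,000 ≥ $75,000 → met
8. permissible investments $110,000 ≥ $100,000 → met
9. regulatory findings open 0 ≤ 0 → met
10. suspicious-activity review 71 days ago vs limit 90 → met
Not met: 2 of 10

2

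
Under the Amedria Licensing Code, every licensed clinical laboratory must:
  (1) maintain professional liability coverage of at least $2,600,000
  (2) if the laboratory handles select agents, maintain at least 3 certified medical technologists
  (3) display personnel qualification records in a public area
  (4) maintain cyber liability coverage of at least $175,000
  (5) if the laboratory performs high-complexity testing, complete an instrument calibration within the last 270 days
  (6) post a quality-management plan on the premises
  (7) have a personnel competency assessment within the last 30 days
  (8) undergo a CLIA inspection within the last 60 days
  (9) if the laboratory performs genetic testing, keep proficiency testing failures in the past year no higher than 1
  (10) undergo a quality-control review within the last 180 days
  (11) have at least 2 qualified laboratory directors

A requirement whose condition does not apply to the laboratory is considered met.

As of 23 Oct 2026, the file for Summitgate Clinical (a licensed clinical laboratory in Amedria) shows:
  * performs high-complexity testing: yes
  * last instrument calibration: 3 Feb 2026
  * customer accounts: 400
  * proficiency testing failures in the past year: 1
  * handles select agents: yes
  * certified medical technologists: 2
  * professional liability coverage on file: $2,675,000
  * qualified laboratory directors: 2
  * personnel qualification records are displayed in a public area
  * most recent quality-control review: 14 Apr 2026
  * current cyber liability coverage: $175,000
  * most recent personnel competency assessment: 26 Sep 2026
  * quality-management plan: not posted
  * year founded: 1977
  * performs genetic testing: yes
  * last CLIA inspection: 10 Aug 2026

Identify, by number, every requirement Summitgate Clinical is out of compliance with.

1. professional liability coverage $2,675,000 ≥ $2,600,000 → met
2. condition 'handles select agents' holds; certified medical technologists 2 < 3 → not met
3. personnel qualification records present → met
4. cyber liability coverage $175,000 ≥ $175,000 → met
5. condition 'performs high-complexity testing' holds; instrument calibration 262 days ago vs limit 270 → met
6. quality-management plan absent → not met
7. personnel competency assessment 27 days ago vs limit 30 → met
8. CLIA inspection 74 days ago vs limit 60 → not met
9. condition 'performs genetic testing' holds; proficiency testing failures in the past year 1 ≤ 1 → met
10. quality-control review 192 days ago vs limit 180 → not met
11. qualified laboratory directors 2 ≥ 2 → met
Not met: 2, 6, 8, 10

2, 6, 8, 10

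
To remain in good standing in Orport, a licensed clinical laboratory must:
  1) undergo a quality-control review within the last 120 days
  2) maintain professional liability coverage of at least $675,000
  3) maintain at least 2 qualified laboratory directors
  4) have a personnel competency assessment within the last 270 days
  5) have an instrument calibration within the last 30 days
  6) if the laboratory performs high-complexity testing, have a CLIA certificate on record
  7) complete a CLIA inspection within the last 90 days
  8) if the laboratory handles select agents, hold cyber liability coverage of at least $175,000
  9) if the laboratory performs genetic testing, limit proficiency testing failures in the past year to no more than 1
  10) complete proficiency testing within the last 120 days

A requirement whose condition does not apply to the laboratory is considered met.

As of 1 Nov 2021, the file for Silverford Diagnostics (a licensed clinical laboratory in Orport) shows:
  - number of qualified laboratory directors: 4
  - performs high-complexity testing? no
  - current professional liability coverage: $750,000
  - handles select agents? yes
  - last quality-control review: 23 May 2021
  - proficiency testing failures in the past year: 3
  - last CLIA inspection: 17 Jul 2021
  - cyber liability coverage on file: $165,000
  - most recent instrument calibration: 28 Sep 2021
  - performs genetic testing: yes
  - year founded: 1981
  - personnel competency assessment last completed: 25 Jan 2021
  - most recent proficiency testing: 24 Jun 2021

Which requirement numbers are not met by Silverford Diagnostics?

1. quality-control review 162 days ago vs limit 120 → not met
2. professional liability coverage $750,000 ≥ $675,000 → met
3. qualified laboratory directors 4 ≥ 2 → met
4. personnel competency assessment 280 days ago vs limit 270 → not met
5. instrument calibration 34 days ago vs limit 30 → not met
6. condition 'performs high-complexity testing' does not hold → requirement n/a → met
7. CLIA inspection 107 days ago vs limit 90 → not met
8. condition 'handles select agents' holds; cyber liability coverage $165,000 < $175,000 → not met
9. condition 'performs genetic testing' holds; proficiency testing failures in the past year 3 > 1 → not met
10. proficiency testing 130 days ago vs limit 120 → not met
Not met: 1, 4, 5, 7, 8, 9, 10

1, 4, 5, 7, 8, 9, 10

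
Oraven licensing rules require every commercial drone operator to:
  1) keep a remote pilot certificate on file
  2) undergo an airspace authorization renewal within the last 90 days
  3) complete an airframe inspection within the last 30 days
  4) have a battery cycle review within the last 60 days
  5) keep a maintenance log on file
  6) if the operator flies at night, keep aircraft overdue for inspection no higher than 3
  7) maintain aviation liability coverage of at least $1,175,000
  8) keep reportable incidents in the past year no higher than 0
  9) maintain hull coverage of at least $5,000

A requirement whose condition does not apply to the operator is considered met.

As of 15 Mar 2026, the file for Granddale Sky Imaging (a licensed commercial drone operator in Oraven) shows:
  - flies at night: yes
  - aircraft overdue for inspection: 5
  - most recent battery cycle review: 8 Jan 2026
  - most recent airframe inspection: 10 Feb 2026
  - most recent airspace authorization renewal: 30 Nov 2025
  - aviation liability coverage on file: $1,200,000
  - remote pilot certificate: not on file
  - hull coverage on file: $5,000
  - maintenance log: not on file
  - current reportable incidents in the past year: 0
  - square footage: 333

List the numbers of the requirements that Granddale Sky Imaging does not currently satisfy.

1. remote pilot certificate absent → not met
2. airspace authorization renewal 105 days ago vs limit 90 → not met
3. airframe inspection 33 days ago vs limit 30 → not met
4. battery cycle review 66 days ago vs limit 60 → not met
5. maintenance log absent → not met
6. condition 'flies at night' holds; aircraft overdue for inspection 5 > 3 → not met
7. aviation liability coverage $1,200,000 ≥ $1,175,000 → met
8. reportable incidents in the past year 0 ≤ 0 → met
9. hull coverage $5,000 ≥ $5,000 → met
Not met: 1, 2, 3, 4, 5, 6

1, 2, 3, 4, 5, 6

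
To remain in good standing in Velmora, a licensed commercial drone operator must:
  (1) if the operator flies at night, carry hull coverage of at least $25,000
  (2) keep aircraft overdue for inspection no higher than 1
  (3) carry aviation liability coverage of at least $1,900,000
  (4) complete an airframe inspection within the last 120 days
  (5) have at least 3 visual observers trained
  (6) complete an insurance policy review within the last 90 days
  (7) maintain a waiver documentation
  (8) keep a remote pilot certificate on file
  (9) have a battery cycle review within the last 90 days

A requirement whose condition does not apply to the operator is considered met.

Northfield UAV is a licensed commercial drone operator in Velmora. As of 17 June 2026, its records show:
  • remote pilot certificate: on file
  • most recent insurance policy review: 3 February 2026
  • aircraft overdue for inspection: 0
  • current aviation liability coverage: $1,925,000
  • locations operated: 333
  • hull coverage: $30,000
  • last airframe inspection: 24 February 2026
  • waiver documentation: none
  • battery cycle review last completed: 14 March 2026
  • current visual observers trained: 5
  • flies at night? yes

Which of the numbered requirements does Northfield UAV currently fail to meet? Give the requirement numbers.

6, 7, 9

1. condition 'flies at night' holds; hull coverage $30,000 ≥ $25,000 → met
2. aircraft overdue for inspection 0 ≤ 1 → met
3. aviation liability coverage $1,925,000 ≥ $1,900,000 → met
4. airframe inspection 113 days ago vs limit 120 → met
5. visual observers trained 5 ≥ 3 → met
6. insurance policy review 134 days ago vs limit 90 → not met
7. waiver documentation absent → not met
8. remote pilot certificate present → met
9. battery cycle review 95 days ago vs limit 90 → not met
Not met: 6, 7, 9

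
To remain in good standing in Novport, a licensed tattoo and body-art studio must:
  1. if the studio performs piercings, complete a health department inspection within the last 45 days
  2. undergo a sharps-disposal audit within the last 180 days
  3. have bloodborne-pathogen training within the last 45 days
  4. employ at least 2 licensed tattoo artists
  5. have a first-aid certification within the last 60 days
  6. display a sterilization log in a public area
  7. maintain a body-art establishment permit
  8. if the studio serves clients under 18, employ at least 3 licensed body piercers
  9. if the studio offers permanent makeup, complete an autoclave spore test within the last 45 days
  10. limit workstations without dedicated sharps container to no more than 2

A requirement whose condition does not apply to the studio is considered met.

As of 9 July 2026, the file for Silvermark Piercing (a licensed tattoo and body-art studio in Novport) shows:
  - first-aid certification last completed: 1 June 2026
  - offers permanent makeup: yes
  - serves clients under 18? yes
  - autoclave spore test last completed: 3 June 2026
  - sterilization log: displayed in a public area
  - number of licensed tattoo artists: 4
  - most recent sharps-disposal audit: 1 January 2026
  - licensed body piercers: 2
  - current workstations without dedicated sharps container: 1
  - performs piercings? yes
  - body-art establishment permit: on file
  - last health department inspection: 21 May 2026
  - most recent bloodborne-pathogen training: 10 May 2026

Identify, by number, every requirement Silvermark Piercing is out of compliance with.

1. condition 'performs piercings' holds; health department inspection 49 days ago vs limit 45 → not met
2. sharps-disposal audit 189 days ago vs limit 180 → not met
3. bloodborne-pathogen training 60 days ago vs limit 45 → not met
4. licensed tattoo artists 4 ≥ 2 → met
5. first-aid certification 38 days ago vs limit 60 → met
6. sterilization log present → met
7. body-art establishment permit present → met
8. condition 'serves clients under 18' holds; licensed body piercers 2 < 3 → not met
9. condition 'offers permanent makeup' holds; autoclave spore test 36 days ago vs limit 45 → met
10. workstations without dedicated sharps container 1 ≤ 2 → met
Not met: 1, 2, 3, 8

1, 2, 3, 8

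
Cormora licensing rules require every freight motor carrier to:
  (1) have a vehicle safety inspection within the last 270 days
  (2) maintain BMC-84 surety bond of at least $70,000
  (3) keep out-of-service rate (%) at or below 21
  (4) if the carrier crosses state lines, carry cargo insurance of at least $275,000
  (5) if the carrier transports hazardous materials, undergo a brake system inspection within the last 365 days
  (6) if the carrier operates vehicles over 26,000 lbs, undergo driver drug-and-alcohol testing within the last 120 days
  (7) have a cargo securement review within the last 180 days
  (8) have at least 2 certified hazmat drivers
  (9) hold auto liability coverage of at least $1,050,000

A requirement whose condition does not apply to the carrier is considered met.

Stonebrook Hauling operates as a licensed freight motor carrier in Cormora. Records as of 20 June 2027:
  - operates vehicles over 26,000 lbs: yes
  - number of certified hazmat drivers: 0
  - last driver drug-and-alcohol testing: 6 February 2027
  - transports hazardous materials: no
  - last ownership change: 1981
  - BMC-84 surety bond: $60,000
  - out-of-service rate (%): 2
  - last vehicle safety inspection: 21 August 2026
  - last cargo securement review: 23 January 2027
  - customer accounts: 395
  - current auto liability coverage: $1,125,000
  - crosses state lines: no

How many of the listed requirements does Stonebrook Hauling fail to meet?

1. vehicle safety inspection 303 days ago vs limit 270 → not met
2. BMC-84 surety bond $60,000 < $70,000 → not met
3. out-of-service rate (%) 2 ≤ 21 → met
4. condition 'crosses state lines' does not hold → requirement n/a → met
5. condition 'transports hazardous materials' does not hold → requirement n/a → met
6. condition 'operates vehicles over 26,000 lbs' holds; driver drug-and-alcohol testing 134 days ago vs limit 120 → not met
7. cargo securement review 148 days ago vs limit 180 → met
8. certified hazmat drivers 0 < 2 → not met
9. auto liability coverage $1,125,000 ≥ $1,050,000 → met
Not met: 4 of 9

4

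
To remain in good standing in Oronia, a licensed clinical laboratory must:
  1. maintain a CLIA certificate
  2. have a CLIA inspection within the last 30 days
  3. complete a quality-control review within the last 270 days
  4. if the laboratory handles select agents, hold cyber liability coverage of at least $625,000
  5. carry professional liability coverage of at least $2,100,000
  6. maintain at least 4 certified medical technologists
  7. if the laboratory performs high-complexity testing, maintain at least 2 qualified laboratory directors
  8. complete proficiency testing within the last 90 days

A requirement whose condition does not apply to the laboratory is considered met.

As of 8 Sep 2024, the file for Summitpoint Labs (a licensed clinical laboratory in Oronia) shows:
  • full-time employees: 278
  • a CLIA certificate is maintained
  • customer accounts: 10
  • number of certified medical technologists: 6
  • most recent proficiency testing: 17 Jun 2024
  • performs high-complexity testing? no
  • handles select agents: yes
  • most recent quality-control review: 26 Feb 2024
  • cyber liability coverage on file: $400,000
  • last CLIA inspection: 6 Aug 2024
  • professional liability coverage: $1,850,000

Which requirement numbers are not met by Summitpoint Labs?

2, 4, 5

1. CLIA certificate present → met
2. CLIA inspection 33 days ago vs limit 30 → not met
3. quality-control review 195 days ago vs limit 270 → met
4. condition 'handles select agents' holds; cyber liability coverage $400,000 < $625,000 → not met
5. professional liability coverage $1,850,000 < $2,100,000 → not met
6. certified medical technologists 6 ≥ 4 → met
7. condition 'performs high-complexity testing' does not hold → requirement n/a → met
8. proficiency testing 83 days ago vs limit 90 → met
Not met: 2, 4, 5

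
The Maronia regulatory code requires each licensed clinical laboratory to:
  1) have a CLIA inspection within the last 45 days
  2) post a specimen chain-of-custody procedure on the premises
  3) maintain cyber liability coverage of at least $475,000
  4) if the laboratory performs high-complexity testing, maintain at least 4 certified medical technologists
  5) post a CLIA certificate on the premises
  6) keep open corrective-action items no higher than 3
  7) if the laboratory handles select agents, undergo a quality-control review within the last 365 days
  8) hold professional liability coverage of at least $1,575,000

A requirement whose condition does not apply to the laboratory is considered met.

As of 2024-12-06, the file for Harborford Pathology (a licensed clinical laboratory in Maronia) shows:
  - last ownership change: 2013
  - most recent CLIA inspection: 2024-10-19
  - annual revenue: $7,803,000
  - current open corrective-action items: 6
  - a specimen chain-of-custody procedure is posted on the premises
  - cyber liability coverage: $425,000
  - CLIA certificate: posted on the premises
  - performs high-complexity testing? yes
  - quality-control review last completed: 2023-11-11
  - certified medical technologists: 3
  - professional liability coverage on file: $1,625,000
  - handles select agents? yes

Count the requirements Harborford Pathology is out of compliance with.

1. CLIA inspection 48 days ago vs limit 45 → not met
2. specimen chain-of-custody procedure present → met
3. cyber liability coverage $425,000 < $475,000 → not met
4. condition 'performs high-complexity testing' holds; certified medical technologists 3 < 4 → not met
5. CLIA certificate present → met
6. open corrective-action items 6 > 3 → not met
7. condition 'handles select agents' holds; quality-control review 391 days ago vs limit 365 → not met
8. professional liability coverage $1,625,000 ≥ $1,575,000 → met
Not met: 5 of 8

5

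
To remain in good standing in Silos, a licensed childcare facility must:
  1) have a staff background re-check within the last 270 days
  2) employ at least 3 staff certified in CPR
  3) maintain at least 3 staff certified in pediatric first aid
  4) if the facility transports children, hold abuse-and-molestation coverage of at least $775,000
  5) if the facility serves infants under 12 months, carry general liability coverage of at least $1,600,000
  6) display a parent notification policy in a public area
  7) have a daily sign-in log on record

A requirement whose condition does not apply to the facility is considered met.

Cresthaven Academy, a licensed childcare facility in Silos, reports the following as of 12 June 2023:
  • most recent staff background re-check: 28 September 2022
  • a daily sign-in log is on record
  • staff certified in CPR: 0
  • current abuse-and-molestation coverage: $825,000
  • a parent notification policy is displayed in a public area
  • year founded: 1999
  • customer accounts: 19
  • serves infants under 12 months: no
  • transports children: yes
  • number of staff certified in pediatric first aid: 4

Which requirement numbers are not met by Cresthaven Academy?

1. staff background re-check 257 days ago vs limit 270 → met
2. staff certified in CPR 0 < 3 → not met
3. staff certified in pediatric first aid 4 ≥ 3 → met
4. condition 'transports children' holds; abuse-and-molestation coverage $825,000 ≥ $775,000 → met
5. condition 'serves infants under 12 months' does not hold → requirement n/a → met
6. parent notification policy present → met
7. daily sign-in log present → met
Not met: 2

2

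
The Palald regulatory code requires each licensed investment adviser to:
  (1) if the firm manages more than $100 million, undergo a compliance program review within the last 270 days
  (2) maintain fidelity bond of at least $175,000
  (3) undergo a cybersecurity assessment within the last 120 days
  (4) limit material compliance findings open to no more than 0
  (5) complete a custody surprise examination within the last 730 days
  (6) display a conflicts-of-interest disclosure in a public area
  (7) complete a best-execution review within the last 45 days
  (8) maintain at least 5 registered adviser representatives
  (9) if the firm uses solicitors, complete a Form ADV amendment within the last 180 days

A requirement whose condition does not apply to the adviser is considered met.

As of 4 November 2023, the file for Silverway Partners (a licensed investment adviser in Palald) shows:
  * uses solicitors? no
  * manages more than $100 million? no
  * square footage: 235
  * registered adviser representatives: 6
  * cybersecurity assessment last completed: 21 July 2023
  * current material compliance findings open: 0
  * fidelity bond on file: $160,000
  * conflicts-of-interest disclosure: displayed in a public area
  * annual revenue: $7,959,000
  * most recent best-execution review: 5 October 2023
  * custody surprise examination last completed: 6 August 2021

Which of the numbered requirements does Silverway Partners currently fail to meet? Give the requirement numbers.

2, 5

1. condition 'manages more than $100 million' does not hold → requirement n/a → met
2. fidelity bond $160,000 < $175,000 → not met
3. cybersecurity assessment 106 days ago vs limit 120 → met
4. material compliance findings open 0 ≤ 0 → met
5. custody surprise examination 820 days ago vs limit 730 → not met
6. conflicts-of-interest disclosure present → met
7. best-execution review 30 days ago vs limit 45 → met
8. registered adviser representatives 6 ≥ 5 → met
9. condition 'uses solicitors' does not hold → requirement n/a → met
Not met: 2, 5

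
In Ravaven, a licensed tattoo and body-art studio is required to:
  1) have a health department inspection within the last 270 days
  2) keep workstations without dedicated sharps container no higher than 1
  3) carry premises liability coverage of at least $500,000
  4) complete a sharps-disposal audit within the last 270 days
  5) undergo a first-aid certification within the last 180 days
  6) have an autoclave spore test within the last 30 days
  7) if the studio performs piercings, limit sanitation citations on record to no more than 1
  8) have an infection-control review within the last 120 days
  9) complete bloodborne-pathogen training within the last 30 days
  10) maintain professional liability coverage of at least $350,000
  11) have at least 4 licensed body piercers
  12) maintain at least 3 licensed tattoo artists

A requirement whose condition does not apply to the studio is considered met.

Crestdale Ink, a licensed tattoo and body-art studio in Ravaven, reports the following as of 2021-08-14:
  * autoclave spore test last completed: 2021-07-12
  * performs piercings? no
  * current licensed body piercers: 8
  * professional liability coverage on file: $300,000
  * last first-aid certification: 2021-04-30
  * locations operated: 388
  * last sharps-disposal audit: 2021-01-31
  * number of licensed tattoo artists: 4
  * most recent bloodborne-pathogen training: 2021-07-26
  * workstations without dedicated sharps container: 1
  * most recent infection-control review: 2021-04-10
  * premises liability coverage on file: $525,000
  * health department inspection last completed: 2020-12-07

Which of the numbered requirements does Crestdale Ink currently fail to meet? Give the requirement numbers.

1. health department inspection 250 days ago vs limit 270 → met
2. workstations without dedicated sharps container 1 ≤ 1 → met
3. premises liability coverage $525,000 ≥ $500,000 → met
4. sharps-disposal audit 195 days ago vs limit 270 → met
5. first-aid certification 106 days ago vs limit 180 → met
6. autoclave spore test 33 days ago vs limit 30 → not met
7. condition 'performs piercings' does not hold → requirement n/a → met
8. infection-control review 126 days ago vs limit 120 → not met
9. bloodborne-pathogen training 19 days ago vs limit 30 → met
10. professional liability coverage $300,000 < $350,000 → not met
11. licensed body piercers 8 ≥ 4 → met
12. licensed tattoo artists 4 ≥ 3 → met
Not met: 6, 8, 10

6, 8, 10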